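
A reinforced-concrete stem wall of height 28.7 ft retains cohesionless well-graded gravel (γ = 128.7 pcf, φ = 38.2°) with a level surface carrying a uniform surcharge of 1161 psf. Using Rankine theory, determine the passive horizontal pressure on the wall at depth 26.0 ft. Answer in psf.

19100 psf

K_p = (1 + sin φ)/(1 − sin φ) = 4.241.
σ_v = γz + q = 128.7 × 26.0 + 1161 = 4507 psf.
σ_h = K_p σ_v = 4.241 × 4507 = 19120 psf.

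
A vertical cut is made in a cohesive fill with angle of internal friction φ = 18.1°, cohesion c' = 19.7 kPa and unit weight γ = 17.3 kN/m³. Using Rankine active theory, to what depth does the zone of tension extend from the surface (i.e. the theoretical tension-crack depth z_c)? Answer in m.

K_a = tan²(45° − 18.1°/2) = 0.5259; √K_a = 0.7252.
The active pressure is zero where K_a γ z = 2c√K_a, so z_c = 2c/(γ√K_a) = 2×19.7/(17.3×0.7252) = 3.140 m.

3.14 m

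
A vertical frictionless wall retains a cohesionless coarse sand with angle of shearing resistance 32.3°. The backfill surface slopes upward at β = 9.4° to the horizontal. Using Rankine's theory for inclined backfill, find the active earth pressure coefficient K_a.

K_a = cos β · (cos β − √(cos²β − cos²φ)) / (cos β + √(cos²β − cos²φ)).
cos β = 0.9866, cos φ = 0.8453, √(cos²β − cos²φ) = 0.5088.
K_a = 0.9866 × (0.9866 − 0.5088)/(0.9866 + 0.5088) = 0.3152.

0.315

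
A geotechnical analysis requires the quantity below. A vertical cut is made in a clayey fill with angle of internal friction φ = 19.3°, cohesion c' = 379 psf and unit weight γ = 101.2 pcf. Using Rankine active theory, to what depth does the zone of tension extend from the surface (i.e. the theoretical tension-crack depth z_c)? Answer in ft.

10.6 ft

K_a = tan²(45° − 19.3°/2) = 0.5032; √K_a = 0.7094.
The active pressure is zero where K_a γ z = 2c√K_a, so z_c = 2c/(γ√K_a) = 2×379/(101.2×0.7094) = 10.56 ft.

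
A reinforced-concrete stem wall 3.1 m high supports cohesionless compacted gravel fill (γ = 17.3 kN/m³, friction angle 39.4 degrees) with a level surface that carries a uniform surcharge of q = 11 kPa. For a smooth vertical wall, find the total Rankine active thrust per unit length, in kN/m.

K_a = tan²(45° − φ/2) = 0.2234.
Soil triangle: ½ K_a γ H² = 0.5×0.2234×17.3×3.1² = 18.57 kN/m.
Surcharge rectangle: K_a q H = 0.2234×11×3.1 = 7.619 kN/m.
Total = 18.57 + 7.619 = 26.19 kN/m.

26.2 kN/m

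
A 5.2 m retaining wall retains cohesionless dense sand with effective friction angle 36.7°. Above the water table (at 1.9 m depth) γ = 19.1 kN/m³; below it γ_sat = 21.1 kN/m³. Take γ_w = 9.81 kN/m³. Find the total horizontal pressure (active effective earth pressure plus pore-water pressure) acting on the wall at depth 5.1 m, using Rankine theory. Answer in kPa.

49.6 kPa

K_a = (1 − sin φ)/(1 + sin φ) = 0.2519.
γ' = 21.1 − 9.81 = 11.29 kN/m³.
Effective vertical stress at 5.1 m: σ'_v = 19.1×1.9 + 11.29×3.20 = 72.42 kPa.
σ'_h = K_a σ'_v = 0.2519 × 72.42 = 18.24 kPa; u = γ_w × 3.20 = 31.39 kPa.
Total σ_h = 18.24 + 31.39 = 49.63 kPa.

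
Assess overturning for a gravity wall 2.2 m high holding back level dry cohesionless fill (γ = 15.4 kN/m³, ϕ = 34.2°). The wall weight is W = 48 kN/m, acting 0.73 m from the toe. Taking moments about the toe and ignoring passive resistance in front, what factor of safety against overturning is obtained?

4.57

K_a = tan²(45° − 34.2°/2) = 0.2803.
P_a = ½K_aγH² = 0.5×0.2803×15.4×2.2² = 10.45 kN/m, acting at H/3 = 0.7333 m above the base.
Overturning moment M_o = P_a × H/3 = 10.45 × 0.7333 = 7.662.
Resisting moment M_r = W × 0.73 = 48 × 0.73 = 35.04.
FS_overturning = M_r/M_o = 35.04/7.662 = 4.573.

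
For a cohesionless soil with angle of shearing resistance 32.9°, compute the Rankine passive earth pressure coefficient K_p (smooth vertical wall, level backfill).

K_p = (1 + sin φ)/(1 − sin φ) = tan²(45° + 32.9°/2) = 3.378.

3.38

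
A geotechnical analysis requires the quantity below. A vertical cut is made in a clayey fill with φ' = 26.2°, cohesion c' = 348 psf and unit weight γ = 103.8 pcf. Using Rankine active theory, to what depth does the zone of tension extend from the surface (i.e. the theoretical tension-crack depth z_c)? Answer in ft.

K_a = tan²(45° − 26.2°/2) = 0.3874; √K_a = 0.6224.
The active pressure is zero where K_a γ z = 2c√K_a, so z_c = 2c/(γ√K_a) = 2×348/(103.8×0.6224) = 10.77 ft.

10.8 ft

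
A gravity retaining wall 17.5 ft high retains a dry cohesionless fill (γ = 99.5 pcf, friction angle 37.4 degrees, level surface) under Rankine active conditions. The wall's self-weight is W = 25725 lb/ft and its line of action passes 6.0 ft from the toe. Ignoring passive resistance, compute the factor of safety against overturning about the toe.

7.11

K_a = tan²(45° − 37.4°/2) = 0.2443.
P_a = ½K_aγH² = 0.5×0.2443×99.5×17.5² = 3722 lb/ft, acting at H/3 = 5.833 ft above the base.
Overturning moment M_o = P_a × H/3 = 3722 × 5.833 = 21710.
Resisting moment M_r = W × 6.0 = 25725 × 6.0 = 154400.
FS_overturning = M_r/M_o = 154400/21710 = 7.110.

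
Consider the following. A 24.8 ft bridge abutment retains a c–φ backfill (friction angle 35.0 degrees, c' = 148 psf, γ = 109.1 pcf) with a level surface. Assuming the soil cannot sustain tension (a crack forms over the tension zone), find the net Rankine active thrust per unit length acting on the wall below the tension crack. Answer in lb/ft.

5670 lb/ft

K_a = 0.2710; √K_a = 0.5206.
Tension-crack depth z_c = 2c/(γ√K_a) = 2×148/(109.1×0.5206) = 5.212 ft.
σ_a at base = K_a γ H − 2c√K_a = 0.2710×109.1×24.8 − 2×148×0.5206 = 579.1 psf.
P_a = ½ × 579.1 × (H − z_c) = 0.5×579.1×19.59 = 5672 lb/ft.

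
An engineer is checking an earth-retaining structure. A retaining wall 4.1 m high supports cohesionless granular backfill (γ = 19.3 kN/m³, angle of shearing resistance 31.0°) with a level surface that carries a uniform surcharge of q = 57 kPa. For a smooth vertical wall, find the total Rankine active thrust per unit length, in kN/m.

127 kN/m

K_a = tan²(45° − φ/2) = 0.3201.
Soil triangle: ½ K_a γ H² = 0.5×0.3201×19.3×4.1² = 51.93 kN/m.
Surcharge rectangle: K_a q H = 0.3201×57×4.1 = 74.81 kN/m.
Total = 51.93 + 74.81 = 126.7 kN/m.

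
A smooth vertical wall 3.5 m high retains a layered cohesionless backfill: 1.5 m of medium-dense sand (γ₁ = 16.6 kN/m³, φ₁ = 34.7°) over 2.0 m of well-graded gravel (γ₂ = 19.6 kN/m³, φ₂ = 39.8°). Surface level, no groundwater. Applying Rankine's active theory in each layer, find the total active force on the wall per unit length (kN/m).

K_a1 = tan²(45°−34.7°/2) = 0.2745; K_a2 = tan²(45°−39.8°/2) = 0.2194.
Layer 1: σ at base = K_a1 γ₁ h₁ = 6.834 kPa; P₁ = ½×6.834×1.5 = 5.126.
Layer 2: σ_v at top = γ₁h₁ = 24.90; σ_h top = K_a2×24.90 = 5.464; σ_h base = K_a2×(24.90+19.6×2.0) = 14.07.
P₂ = ½(5.464+14.07)×2.0 = 19.53. Total P_a = 5.126+19.53 = 24.66 kN/m.

24.7 kN/m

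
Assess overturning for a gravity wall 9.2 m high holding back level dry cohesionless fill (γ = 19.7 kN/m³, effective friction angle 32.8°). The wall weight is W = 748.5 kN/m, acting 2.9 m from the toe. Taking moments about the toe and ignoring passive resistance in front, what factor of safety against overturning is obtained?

K_a = tan²(45° − 32.8°/2) = 0.2973.
P_a = ½K_aγH² = 0.5×0.2973×19.7×9.2² = 247.8 kN/m, acting at H/3 = 3.067 m above the base.
Overturning moment M_o = P_a × H/3 = 247.8 × 3.067 = 760.0.
Resisting moment M_r = W × 2.9 = 748.5 × 2.9 = 2171.
FS_overturning = M_r/M_o = 2171/760.0 = 2.856.

2.86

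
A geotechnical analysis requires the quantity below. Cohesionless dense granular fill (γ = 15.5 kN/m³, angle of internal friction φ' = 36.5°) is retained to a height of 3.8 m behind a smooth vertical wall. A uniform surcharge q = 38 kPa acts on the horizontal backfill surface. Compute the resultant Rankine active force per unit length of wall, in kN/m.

K_a = tan²(45° − φ/2) = 0.2541.
Soil triangle: ½ K_a γ H² = 0.5×0.2541×15.5×3.8² = 28.43 kN/m.
Surcharge rectangle: K_a q H = 0.2541×38×3.8 = 36.69 kN/m.
Total = 28.43 + 36.69 = 65.12 kN/m.

65.1 kN/m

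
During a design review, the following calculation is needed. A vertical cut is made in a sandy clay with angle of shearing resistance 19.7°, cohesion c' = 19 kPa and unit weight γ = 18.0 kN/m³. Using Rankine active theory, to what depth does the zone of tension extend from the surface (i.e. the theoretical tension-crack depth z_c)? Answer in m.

K_a = tan²(45° − 19.7°/2) = 0.4958; √K_a = 0.7041.
The active pressure is zero where K_a γ z = 2c√K_a, so z_c = 2c/(γ√K_a) = 2×19/(18.0×0.7041) = 2.998 m.

3.00 m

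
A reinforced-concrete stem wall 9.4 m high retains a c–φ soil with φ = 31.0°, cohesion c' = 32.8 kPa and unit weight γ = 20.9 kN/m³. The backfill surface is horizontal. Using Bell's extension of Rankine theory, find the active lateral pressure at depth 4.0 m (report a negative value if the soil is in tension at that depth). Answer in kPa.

-10.4 kPa

K_a = (1 − sin φ)/(1 + sin φ) = 0.3201.
σ_a = K_a γ z − 2c√K_a = 0.3201×20.9×4.0 − 2×32.8×0.5658 = -10.35 kPa.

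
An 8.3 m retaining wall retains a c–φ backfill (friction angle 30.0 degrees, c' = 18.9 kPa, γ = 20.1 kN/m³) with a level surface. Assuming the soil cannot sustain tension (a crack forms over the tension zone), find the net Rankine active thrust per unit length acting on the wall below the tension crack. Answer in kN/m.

85.2 kN/m

K_a = 0.3333; √K_a = 0.5774.
Tension-crack depth z_c = 2c/(γ√K_a) = 2×18.9/(20.1×0.5774) = 3.257 m.
σ_a at base = K_a γ H − 2c√K_a = 0.3333×20.1×8.3 − 2×18.9×0.5774 = 33.79 kPa.
P_a = ½ × 33.79 × (H − z_c) = 0.5×33.79×5.043 = 85.19 kN/m.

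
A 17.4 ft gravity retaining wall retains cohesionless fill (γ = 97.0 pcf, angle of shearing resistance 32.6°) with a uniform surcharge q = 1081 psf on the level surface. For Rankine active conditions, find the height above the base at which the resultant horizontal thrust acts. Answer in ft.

7.43 ft

K_a = 0.2997.
Triangular part P₁ = ½K_aγH² = 4401 at H/3 = 5.800 ft; rectangular part P₂ = K_a q H = 5638 at H/2 = 8.700 ft.
ȳ = (P₁·5.800 + P₂·8.700)/(P₁+P₂) = 7.429 ft.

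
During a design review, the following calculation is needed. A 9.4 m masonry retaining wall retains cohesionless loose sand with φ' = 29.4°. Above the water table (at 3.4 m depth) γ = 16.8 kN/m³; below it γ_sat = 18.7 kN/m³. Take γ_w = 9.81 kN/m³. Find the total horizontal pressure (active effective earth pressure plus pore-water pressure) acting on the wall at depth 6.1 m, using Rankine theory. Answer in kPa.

54.2 kPa

K_a = (1 − sin φ)/(1 + sin φ) = 0.3415.
γ' = 18.7 − 9.81 = 8.890 kN/m³.
Effective vertical stress at 6.1 m: σ'_v = 16.8×3.4 + 8.890×2.70 = 81.12 kPa.
σ'_h = K_a σ'_v = 0.3415 × 81.12 = 27.70 kPa; u = γ_w × 2.70 = 26.49 kPa.
Total σ_h = 27.70 + 26.49 = 54.19 kPa.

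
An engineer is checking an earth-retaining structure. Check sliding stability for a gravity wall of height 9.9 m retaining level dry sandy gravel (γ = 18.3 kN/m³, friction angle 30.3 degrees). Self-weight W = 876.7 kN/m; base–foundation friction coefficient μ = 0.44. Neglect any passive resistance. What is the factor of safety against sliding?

K_a = tan²(45° − 30.3°/2) = 0.3293.
P_a = ½K_aγH² = 0.5×0.3293×18.3×9.9² = 295.3 kN/m, acting at H/3 = 3.300 m above the base.
FS_sliding = μW / P_a = 0.44×876.7 / 295.3 = 1.306.

1.31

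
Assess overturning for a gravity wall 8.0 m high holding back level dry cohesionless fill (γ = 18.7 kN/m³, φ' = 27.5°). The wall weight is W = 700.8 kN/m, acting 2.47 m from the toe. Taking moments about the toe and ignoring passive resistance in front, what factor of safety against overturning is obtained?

K_a = tan²(45° − 27.5°/2) = 0.3682.
P_a = ½K_aγH² = 0.5×0.3682×18.7×8.0² = 220.3 kN/m, acting at H/3 = 2.667 m above the base.
Overturning moment M_o = P_a × H/3 = 220.3 × 2.667 = 587.6.
Resisting moment M_r = W × 2.47 = 700.8 × 2.47 = 1731.
FS_overturning = M_r/M_o = 1731/587.6 = 2.946.

2.95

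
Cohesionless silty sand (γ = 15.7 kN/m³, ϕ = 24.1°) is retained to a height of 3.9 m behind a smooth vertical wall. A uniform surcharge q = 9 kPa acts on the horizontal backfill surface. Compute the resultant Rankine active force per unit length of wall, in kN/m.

64.9 kN/m

K_a = tan²(45° − φ/2) = 0.4201.
Soil triangle: ½ K_a γ H² = 0.5×0.4201×15.7×3.9² = 50.16 kN/m.
Surcharge rectangle: K_a q H = 0.4201×9×3.9 = 14.75 kN/m.
Total = 50.16 + 14.75 = 64.91 kN/m.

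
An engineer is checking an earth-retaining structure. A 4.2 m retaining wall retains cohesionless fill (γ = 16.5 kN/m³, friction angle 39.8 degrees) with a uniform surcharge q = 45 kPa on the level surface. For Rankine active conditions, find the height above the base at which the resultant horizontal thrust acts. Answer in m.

K_a = 0.2194.
Triangular part P₁ = ½K_aγH² = 31.93 at H/3 = 1.400 m; rectangular part P₂ = K_a q H = 41.47 at H/2 = 2.100 m.
ȳ = (P₁·1.400 + P₂·2.100)/(P₁+P₂) = 1.795 m.

1.80 m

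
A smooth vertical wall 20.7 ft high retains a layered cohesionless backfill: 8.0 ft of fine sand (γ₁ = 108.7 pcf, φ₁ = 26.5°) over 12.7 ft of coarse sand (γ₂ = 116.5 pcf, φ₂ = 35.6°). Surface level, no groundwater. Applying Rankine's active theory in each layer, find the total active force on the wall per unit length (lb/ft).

6730 lb/ft

K_a1 = tan²(45°−26.5°/2) = 0.3829; K_a2 = tan²(45°−35.6°/2) = 0.2641.
Layer 1: σ at base = K_a1 γ₁ h₁ = 333.0 psf; P₁ = ½×333.0×8.0 = 1332.
Layer 2: σ_v at top = γ₁h₁ = 869.6; σ_h top = K_a2×869.6 = 229.7; σ_h base = K_a2×(869.6+116.5×12.7) = 620.5.
P₂ = ½(229.7+620.5)×12.7 = 5398. Total P_a = 1332+5398 = 6730 lb/ft.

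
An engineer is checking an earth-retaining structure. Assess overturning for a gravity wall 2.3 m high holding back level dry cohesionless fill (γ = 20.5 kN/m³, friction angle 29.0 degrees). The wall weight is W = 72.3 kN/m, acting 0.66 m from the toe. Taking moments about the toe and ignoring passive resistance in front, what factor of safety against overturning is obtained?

3.31

K_a = tan²(45° − 29.0°/2) = 0.3470.
P_a = ½K_aγH² = 0.5×0.3470×20.5×2.3² = 18.81 kN/m, acting at H/3 = 0.7667 m above the base.
Overturning moment M_o = P_a × H/3 = 18.81 × 0.7667 = 14.42.
Resisting moment M_r = W × 0.66 = 72.3 × 0.66 = 47.72.
FS_overturning = M_r/M_o = 47.72/14.42 = 3.308.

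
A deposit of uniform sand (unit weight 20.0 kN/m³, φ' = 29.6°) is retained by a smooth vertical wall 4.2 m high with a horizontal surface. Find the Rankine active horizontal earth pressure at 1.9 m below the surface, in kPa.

12.9 kPa

K_a = (1 − sin φ)/(1 + sin φ) = 0.3387.
σ_h = K_a γ z = 0.3387 × 20.0 × 1.9 = 12.87 kPa.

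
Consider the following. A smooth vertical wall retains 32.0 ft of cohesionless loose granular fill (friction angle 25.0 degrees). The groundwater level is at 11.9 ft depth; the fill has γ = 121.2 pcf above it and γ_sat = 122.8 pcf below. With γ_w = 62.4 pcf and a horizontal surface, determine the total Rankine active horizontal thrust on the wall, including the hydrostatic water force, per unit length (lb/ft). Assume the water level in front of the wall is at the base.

32800 lb/ft

K_a = tan²(45° − φ/2) = 0.4059.
γ' = 122.8 − 62.4 = 60.40 pcf. Depth below WT = 20.1 ft.
σ'_h at WT = K_a γ d_w = 585.4 psf; at base = 585.4 + K_a γ' × 20.1 = 1078 psf.
P₁ (0–11.9 ft) = ½×585.4×11.9 = 3483. P₂ (11.9–32.0 ft) = ½(585.4+1078)×20.1 = 16720.
P_w = ½ γ_w h₂² = 0.5×62.4×20.1² = 12610. Total = 3483+16720+12610 = 32810 lb/ft.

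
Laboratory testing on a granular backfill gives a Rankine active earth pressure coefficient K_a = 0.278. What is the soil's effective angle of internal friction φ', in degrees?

K_a = tan²(45° − φ/2) ⇒ 45° − φ/2 = arctan(√0.278) = 27.80°.
φ = 2(45° − 27.80°) = 34.40°.

34.4°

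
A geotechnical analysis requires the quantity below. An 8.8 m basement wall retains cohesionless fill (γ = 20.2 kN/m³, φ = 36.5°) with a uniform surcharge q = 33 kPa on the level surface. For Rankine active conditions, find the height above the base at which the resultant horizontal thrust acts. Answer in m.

K_a = 0.2541.
Triangular part P₁ = ½K_aγH² = 198.7 at H/3 = 2.933 m; rectangular part P₂ = K_a q H = 73.78 at H/2 = 4.400 m.
ȳ = (P₁·2.933 + P₂·4.400)/(P₁+P₂) = 3.330 m.

3.33 m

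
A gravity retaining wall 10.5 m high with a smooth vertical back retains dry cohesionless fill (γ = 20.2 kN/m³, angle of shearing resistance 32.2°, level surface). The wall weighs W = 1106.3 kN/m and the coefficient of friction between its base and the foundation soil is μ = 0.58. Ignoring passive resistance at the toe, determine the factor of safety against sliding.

1.89

K_a = tan²(45° − 32.2°/2) = 0.3047.
P_a = ½K_aγH² = 0.5×0.3047×20.2×10.5² = 339.3 kN/m, acting at H/3 = 3.500 m above the base.
FS_sliding = μW / P_a = 0.58×1106.3 / 339.3 = 1.891.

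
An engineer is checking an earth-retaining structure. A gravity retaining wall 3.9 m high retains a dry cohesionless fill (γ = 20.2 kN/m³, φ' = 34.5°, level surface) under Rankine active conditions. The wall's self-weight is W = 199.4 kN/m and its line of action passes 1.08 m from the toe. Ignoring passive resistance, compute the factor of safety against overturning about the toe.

K_a = tan²(45° − 34.5°/2) = 0.2768.
P_a = ½K_aγH² = 0.5×0.2768×20.2×3.9² = 42.52 kN/m, acting at H/3 = 1.300 m above the base.
Overturning moment M_o = P_a × H/3 = 42.52 × 1.300 = 55.28.
Resisting moment M_r = W × 1.08 = 199.4 × 1.08 = 215.4.
FS_overturning = M_r/M_o = 215.4/55.28 = 3.896.

3.90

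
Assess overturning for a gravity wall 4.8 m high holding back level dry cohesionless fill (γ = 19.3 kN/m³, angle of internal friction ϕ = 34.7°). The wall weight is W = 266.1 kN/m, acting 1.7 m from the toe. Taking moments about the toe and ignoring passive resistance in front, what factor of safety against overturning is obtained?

K_a = tan²(45° − 34.7°/2) = 0.2745.
P_a = ½K_aγH² = 0.5×0.2745×19.3×4.8² = 61.02 kN/m, acting at H/3 = 1.600 m above the base.
Overturning moment M_o = P_a × H/3 = 61.02 × 1.600 = 97.64.
Resisting moment M_r = W × 1.7 = 266.1 × 1.7 = 452.4.
FS_overturning = M_r/M_o = 452.4/97.64 = 4.633.

4.63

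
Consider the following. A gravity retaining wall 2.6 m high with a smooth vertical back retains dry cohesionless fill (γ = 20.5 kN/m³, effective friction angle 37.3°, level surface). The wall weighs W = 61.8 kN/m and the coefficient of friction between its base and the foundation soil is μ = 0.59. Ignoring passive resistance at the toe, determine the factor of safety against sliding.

2.14

K_a = tan²(45° − 37.3°/2) = 0.2453.
P_a = ½K_aγH² = 0.5×0.2453×20.5×2.6² = 17.00 kN/m, acting at H/3 = 0.8667 m above the base.
FS_sliding = μW / P_a = 0.59×61.8 / 17.00 = 2.145.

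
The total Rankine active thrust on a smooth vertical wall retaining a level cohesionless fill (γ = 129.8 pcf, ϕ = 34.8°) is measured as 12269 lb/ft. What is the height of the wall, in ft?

K_a = 0.2733. P_a = ½ K_a γ H² ⇒ H = √(2P_a/(K_a γ)).
H = √(2×12269/(0.2733×129.8)) = 26.30 ft.

26.3 ft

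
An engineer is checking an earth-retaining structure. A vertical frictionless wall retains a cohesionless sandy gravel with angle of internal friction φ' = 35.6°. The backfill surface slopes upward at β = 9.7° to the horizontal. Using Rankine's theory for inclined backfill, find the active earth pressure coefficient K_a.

0.274

K_a = cos β · (cos β − √(cos²β − cos²φ)) / (cos β + √(cos²β − cos²φ)).
cos β = 0.9857, cos φ = 0.8131, √(cos²β − cos²φ) = 0.5572.
K_a = 0.9857 × (0.9857 − 0.5572)/(0.9857 + 0.5572) = 0.2738.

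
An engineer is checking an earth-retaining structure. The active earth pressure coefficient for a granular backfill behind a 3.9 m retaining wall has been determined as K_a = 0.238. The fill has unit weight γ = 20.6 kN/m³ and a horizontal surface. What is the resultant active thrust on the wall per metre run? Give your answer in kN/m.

37.3 kN/m

P = ½ K_a γ H² = 0.5 × 0.238 × 20.6 × 3.9² = 37.29 kN/m.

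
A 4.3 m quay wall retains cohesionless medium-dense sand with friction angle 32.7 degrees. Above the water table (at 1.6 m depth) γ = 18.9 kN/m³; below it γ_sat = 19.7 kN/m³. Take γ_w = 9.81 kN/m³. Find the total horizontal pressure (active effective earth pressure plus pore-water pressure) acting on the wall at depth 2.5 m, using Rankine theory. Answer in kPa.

20.5 kPa

K_a = (1 − sin φ)/(1 + sin φ) = 0.2985.
γ' = 19.7 − 9.81 = 9.890 kN/m³.
Effective vertical stress at 2.5 m: σ'_v = 18.9×1.6 + 9.890×0.900 = 39.14 kPa.
σ'_h = K_a σ'_v = 0.2985 × 39.14 = 11.68 kPa; u = γ_w × 0.900 = 8.829 kPa.
Total σ_h = 11.68 + 8.829 = 20.51 kPa.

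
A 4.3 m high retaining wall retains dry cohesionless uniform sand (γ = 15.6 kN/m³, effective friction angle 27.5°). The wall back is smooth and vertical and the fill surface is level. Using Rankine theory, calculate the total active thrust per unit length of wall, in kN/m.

53.1 kN/m

K_a = tan²(45° − φ/2) = 0.3682.
P_a = ½ K_a γ H² = 0.5 × 0.3682 × 15.6 × 4.3² = 53.11 kN/m.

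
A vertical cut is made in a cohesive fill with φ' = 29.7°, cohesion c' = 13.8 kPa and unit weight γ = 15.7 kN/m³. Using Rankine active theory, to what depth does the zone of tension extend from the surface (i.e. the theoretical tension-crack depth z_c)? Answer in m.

3.03 m

K_a = tan²(45° − 29.7°/2) = 0.3374; √K_a = 0.5808.
The active pressure is zero where K_a γ z = 2c√K_a, so z_c = 2c/(γ√K_a) = 2×13.8/(15.7×0.5808) = 3.027 m.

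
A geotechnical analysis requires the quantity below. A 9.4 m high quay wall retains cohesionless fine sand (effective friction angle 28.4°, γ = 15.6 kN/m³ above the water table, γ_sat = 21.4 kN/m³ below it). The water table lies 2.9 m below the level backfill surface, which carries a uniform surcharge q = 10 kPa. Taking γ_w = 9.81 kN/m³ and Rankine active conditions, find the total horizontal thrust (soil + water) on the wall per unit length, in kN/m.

K_a = tan²(45° − φ/2) = 0.3554.
γ' = 21.4 − 9.81 = 11.59 kN/m³. h₂ = H − d_w = 6.5 m.
σ'_h: at surface K_a·q = 3.554; at WT K_a(q+γd_w) = 19.63; at base K_a(q+γd_w+γ'h₂) = 46.40 kPa.
P₁ = ½(3.554+19.63)×2.9 = 33.62; P₂ = ½(19.63+46.40)×6.5 = 214.6; P_w = ½γ_w h₂² = 207.2.
Total = 33.62+214.6+207.2 = 455.5 kN/m.

455 kN/m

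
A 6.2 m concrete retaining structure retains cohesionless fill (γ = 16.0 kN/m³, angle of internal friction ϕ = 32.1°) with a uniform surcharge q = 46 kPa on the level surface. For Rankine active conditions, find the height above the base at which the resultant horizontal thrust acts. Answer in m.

2.56 m

K_a = 0.3060.
Triangular part P₁ = ½K_aγH² = 94.10 at H/3 = 2.067 m; rectangular part P₂ = K_a q H = 87.27 at H/2 = 3.100 m.
ȳ = (P₁·2.067 + P₂·3.100)/(P₁+P₂) = 2.564 m.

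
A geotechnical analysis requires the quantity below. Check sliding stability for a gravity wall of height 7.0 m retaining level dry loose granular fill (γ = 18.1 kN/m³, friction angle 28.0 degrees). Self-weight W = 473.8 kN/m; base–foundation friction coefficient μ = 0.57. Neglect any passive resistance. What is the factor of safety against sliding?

1.69

K_a = tan²(45° − 28.0°/2) = 0.3610.
P_a = ½K_aγH² = 0.5×0.3610×18.1×7.0² = 160.1 kN/m, acting at H/3 = 2.333 m above the base.
FS_sliding = μW / P_a = 0.57×473.8 / 160.1 = 1.687.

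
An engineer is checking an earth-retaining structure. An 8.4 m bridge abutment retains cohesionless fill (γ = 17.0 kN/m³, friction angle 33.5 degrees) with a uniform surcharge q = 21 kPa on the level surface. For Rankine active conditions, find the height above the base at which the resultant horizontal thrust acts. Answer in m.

3.12 m

K_a = 0.2887.
Triangular part P₁ = ½K_aγH² = 173.2 at H/3 = 2.800 m; rectangular part P₂ = K_a q H = 50.93 at H/2 = 4.200 m.
ȳ = (P₁·2.800 + P₂·4.200)/(P₁+P₂) = 3.118 m.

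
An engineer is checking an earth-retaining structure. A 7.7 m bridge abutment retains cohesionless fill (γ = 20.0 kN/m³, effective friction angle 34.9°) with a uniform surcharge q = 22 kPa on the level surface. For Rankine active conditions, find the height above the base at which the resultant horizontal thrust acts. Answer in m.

2.85 m

K_a = 0.2721.
Triangular part P₁ = ½K_aγH² = 161.4 at H/3 = 2.567 m; rectangular part P₂ = K_a q H = 46.10 at H/2 = 3.850 m.
ȳ = (P₁·2.567 + P₂·3.850)/(P₁+P₂) = 2.852 m.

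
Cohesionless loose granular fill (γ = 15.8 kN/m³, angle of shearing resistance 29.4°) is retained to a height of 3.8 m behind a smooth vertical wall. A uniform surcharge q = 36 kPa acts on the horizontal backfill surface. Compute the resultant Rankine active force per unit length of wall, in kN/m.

85.7 kN/m

K_a = tan²(45° − φ/2) = 0.3415.
Soil triangle: ½ K_a γ H² = 0.5×0.3415×15.8×3.8² = 38.95 kN/m.
Surcharge rectangle: K_a q H = 0.3415×36×3.8 = 46.71 kN/m.
Total = 38.95 + 46.71 = 85.67 kN/m.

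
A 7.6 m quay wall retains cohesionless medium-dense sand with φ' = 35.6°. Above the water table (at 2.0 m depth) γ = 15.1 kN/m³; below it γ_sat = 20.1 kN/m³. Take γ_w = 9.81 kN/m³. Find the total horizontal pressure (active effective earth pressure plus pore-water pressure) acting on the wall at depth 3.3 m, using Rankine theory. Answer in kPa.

24.3 kPa

K_a = (1 − sin φ)/(1 + sin φ) = 0.2641.
γ' = 20.1 − 9.81 = 10.29 kN/m³.
Effective vertical stress at 3.3 m: σ'_v = 15.1×2.0 + 10.29×1.30 = 43.58 kPa.
σ'_h = K_a σ'_v = 0.2641 × 43.58 = 11.51 kPa; u = γ_w × 1.30 = 12.75 kPa.
Total σ_h = 11.51 + 12.75 = 24.26 kPa.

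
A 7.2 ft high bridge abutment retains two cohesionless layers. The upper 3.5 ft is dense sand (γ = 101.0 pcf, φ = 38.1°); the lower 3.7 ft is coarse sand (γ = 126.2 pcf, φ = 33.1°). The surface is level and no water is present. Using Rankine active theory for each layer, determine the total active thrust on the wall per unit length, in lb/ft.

784 lb/ft

K_a1 = tan²(45°−38.1°/2) = 0.2368; K_a2 = tan²(45°−33.1°/2) = 0.2936.
Layer 1: σ at base = K_a1 γ₁ h₁ = 83.72 psf; P₁ = ½×83.72×3.5 = 146.5.
Layer 2: σ_v at top = γ₁h₁ = 353.5; σ_h top = K_a2×353.5 = 103.8; σ_h base = K_a2×(353.5+126.2×3.7) = 240.9.
P₂ = ½(103.8+240.9)×3.7 = 637.6. Total P_a = 146.5+637.6 = 784.1 lb/ft.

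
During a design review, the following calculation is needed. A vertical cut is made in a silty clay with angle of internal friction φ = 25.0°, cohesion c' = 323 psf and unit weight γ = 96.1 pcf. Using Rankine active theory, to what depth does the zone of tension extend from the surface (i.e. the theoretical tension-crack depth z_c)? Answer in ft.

10.6 ft

K_a = tan²(45° − 25.0°/2) = 0.4059; √K_a = 0.6371.
The active pressure is zero where K_a γ z = 2c√K_a, so z_c = 2c/(γ√K_a) = 2×323/(96.1×0.6371) = 10.55 ft.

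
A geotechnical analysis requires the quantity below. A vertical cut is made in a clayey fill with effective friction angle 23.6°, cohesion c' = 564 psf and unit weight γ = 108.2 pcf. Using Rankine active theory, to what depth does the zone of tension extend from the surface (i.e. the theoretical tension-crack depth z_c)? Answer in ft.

15.9 ft

K_a = tan²(45° − 23.6°/2) = 0.4282; √K_a = 0.6544.
The active pressure is zero where K_a γ z = 2c√K_a, so z_c = 2c/(γ√K_a) = 2×564/(108.2×0.6544) = 15.93 ft.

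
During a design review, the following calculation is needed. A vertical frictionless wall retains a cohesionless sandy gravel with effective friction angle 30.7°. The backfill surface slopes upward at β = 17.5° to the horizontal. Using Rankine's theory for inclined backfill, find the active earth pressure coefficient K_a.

0.378

K_a = cos β · (cos β − √(cos²β − cos²φ)) / (cos β + √(cos²β − cos²φ)).
cos β = 0.9537, cos φ = 0.8599, √(cos²β − cos²φ) = 0.4126.
K_a = 0.9537 × (0.9537 − 0.4126)/(0.9537 + 0.4126) = 0.3777.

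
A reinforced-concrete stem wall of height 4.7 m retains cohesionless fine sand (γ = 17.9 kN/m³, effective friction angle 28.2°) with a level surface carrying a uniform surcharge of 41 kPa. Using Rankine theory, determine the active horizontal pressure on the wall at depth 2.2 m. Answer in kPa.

28.8 kPa

K_a = (1 − sin φ)/(1 + sin φ) = 0.3582.
σ_v = γz + q = 17.9 × 2.2 + 41 = 80.38 kPa.
σ_h = K_a σ_v = 0.3582 × 80.38 = 28.79 kPa.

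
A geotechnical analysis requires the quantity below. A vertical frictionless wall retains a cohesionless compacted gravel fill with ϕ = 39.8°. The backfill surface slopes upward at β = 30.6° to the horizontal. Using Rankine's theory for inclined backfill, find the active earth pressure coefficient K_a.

0.326

K_a = cos β · (cos β − √(cos²β − cos²φ)) / (cos β + √(cos²β − cos²φ)).
cos β = 0.8607, cos φ = 0.7683, √(cos²β − cos²φ) = 0.3881.
K_a = 0.8607 × (0.8607 − 0.3881)/(0.8607 + 0.3881) = 0.3258.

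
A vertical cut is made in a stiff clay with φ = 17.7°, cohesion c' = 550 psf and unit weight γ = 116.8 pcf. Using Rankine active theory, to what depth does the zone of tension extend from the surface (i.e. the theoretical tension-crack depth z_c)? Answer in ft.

K_a = tan²(45° − 17.7°/2) = 0.5337; √K_a = 0.7306.
The active pressure is zero where K_a γ z = 2c√K_a, so z_c = 2c/(γ√K_a) = 2×550/(116.8×0.7306) = 12.89 ft.

12.9 ft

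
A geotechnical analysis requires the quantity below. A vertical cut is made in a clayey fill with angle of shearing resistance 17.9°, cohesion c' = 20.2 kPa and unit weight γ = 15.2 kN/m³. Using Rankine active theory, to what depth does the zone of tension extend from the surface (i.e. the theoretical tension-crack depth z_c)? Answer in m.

K_a = tan²(45° − 17.9°/2) = 0.5298; √K_a = 0.7279.
The active pressure is zero where K_a γ z = 2c√K_a, so z_c = 2c/(γ√K_a) = 2×20.2/(15.2×0.7279) = 3.652 m.

3.65 m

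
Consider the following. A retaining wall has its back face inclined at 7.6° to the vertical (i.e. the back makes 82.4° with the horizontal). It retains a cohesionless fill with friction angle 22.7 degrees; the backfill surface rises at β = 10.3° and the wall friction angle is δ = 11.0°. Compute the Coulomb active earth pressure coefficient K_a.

0.545

K_a = sin²(α+φ) / [sin²α · sin(α−δ) · (1 + √{sin(φ+δ)sin(φ−β) / (sin(α−δ)sin(α+β))})²].
With α = 82.4°, φ = 22.7°, δ = 11.0°, β = 10.3°: K_a = 0.5454.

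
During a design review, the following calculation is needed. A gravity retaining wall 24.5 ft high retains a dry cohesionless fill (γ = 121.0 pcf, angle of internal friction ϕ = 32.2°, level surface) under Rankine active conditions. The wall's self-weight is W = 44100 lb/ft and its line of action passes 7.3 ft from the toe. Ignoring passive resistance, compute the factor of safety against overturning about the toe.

3.56

K_a = tan²(45° − 32.2°/2) = 0.3047.
P_a = ½K_aγH² = 0.5×0.3047×121.0×24.5² = 11070 lb/ft, acting at H/3 = 8.167 ft above the base.
Overturning moment M_o = P_a × H/3 = 11070 × 8.167 = 90380.
Resisting moment M_r = W × 7.3 = 44100 × 7.3 = 321900.
FS_overturning = M_r/M_o = 321900/90380 = 3.562.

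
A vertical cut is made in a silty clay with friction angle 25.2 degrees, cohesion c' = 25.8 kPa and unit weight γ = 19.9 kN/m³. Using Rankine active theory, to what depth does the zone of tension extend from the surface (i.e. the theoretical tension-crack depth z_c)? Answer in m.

4.09 m

K_a = tan²(45° − 25.2°/2) = 0.4027; √K_a = 0.6346.
The active pressure is zero where K_a γ z = 2c√K_a, so z_c = 2c/(γ√K_a) = 2×25.8/(19.9×0.6346) = 4.086 m.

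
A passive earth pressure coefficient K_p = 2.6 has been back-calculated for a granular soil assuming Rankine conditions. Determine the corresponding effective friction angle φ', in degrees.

26.4°

K_p = (1+sin φ)/(1−sin φ) ⇒ sin φ = (K_p − 1)/(K_p + 1) = 0.4444.
φ = arcsin(0.4444) = 26.39°.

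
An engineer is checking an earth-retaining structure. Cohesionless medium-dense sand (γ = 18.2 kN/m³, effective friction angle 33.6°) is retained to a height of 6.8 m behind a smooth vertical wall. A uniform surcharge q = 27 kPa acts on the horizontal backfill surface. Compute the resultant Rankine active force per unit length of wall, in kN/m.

K_a = tan²(45° − φ/2) = 0.2875.
Soil triangle: ½ K_a γ H² = 0.5×0.2875×18.2×6.8² = 121.0 kN/m.
Surcharge rectangle: K_a q H = 0.2875×27×6.8 = 52.79 kN/m.
Total = 121.0 + 52.79 = 173.8 kN/m.

174 kN/m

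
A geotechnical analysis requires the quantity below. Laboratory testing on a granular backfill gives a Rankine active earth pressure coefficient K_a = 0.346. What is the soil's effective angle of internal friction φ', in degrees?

K_a = tan²(45° − φ/2) ⇒ 45° − φ/2 = arctan(√0.346) = 30.46°.
φ = 2(45° − 30.46°) = 29.07°.

29.1°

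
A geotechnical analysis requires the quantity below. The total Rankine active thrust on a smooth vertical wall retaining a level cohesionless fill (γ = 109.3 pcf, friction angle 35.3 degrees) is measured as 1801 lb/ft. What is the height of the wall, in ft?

11.1 ft

K_a = 0.2675. P_a = ½ K_a γ H² ⇒ H = √(2P_a/(K_a γ)).
H = √(2×1801/(0.2675×109.3)) = 11.10 ft.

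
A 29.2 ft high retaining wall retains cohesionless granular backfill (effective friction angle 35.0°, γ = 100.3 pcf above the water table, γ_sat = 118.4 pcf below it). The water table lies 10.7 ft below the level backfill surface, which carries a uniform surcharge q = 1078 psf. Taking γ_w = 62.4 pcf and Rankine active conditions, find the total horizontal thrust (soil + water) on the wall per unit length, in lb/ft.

K_a = tan²(45° − φ/2) = 0.2710.
γ' = 118.4 − 62.4 = 56.00 pcf. h₂ = H − d_w = 18.5 ft.
σ'_h: at surface K_a·q = 292.1; at WT K_a(q+γd_w) = 583.0; at base K_a(q+γd_w+γ'h₂) = 863.7 psf.
P₁ = ½(292.1+583.0)×10.7 = 4682; P₂ = ½(583.0+863.7)×18.5 = 13380; P_w = ½γ_w h₂² = 10680.
Total = 4682+13380+10680 = 28740 lb/ft.

28700 lb/ft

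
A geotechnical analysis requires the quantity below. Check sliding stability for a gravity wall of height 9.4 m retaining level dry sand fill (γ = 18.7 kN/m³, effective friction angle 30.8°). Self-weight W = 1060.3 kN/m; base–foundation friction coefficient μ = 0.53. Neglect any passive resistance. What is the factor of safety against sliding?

K_a = tan²(45° − 30.8°/2) = 0.3227.
P_a = ½K_aγH² = 0.5×0.3227×18.7×9.4² = 266.6 kN/m, acting at H/3 = 3.133 m above the base.
FS_sliding = μW / P_a = 0.53×1060.3 / 266.6 = 2.108.

2.11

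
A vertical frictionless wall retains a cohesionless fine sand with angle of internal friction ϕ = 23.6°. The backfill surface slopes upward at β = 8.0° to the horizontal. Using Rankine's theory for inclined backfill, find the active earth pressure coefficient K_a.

K_a = cos β · (cos β − √(cos²β − cos²φ)) / (cos β + √(cos²β − cos²φ)).
cos β = 0.9903, cos φ = 0.9164, √(cos²β − cos²φ) = 0.3754.
K_a = 0.9903 × (0.9903 − 0.3754)/(0.9903 + 0.3754) = 0.4459.

0.446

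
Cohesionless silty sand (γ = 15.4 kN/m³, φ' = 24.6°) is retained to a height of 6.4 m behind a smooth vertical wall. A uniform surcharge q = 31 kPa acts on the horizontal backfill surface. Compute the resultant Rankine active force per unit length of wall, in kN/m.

K_a = tan²(45° − φ/2) = 0.4121.
Soil triangle: ½ K_a γ H² = 0.5×0.4121×15.4×6.4² = 130.0 kN/m.
Surcharge rectangle: K_a q H = 0.4121×31×6.4 = 81.77 kN/m.
Total = 130.0 + 81.77 = 211.8 kN/m.

212 kN/m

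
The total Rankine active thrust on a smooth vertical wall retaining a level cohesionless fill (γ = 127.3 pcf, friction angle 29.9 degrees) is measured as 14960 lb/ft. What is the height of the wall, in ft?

K_a = 0.3347. P_a = ½ K_a γ H² ⇒ H = √(2P_a/(K_a γ)).
H = √(2×14960/(0.3347×127.3)) = 26.50 ft.

26.5 ft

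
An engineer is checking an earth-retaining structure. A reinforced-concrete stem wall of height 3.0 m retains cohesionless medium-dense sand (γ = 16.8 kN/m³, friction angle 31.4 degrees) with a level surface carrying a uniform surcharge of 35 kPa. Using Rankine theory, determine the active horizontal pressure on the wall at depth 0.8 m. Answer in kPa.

15.3 kPa

K_a = (1 − sin φ)/(1 + sin φ) = 0.3149.
σ_v = γz + q = 16.8 × 0.8 + 35 = 48.44 kPa.
σ_h = K_a σ_v = 0.3149 × 48.44 = 15.25 kPa.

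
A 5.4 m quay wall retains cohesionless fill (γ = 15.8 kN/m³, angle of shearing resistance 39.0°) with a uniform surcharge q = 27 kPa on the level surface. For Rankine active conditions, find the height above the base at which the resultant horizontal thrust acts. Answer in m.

K_a = 0.2275.
Triangular part P₁ = ½K_aγH² = 52.41 at H/3 = 1.800 m; rectangular part P₂ = K_a q H = 33.17 at H/2 = 2.700 m.
ȳ = (P₁·1.800 + P₂·2.700)/(P₁+P₂) = 2.149 m.

2.15 m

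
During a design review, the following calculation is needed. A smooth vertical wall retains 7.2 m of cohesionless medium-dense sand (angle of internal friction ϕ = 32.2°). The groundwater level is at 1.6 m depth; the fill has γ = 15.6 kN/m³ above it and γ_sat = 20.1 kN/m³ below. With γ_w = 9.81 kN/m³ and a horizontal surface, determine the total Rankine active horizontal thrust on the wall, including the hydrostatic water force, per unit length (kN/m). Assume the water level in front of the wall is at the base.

K_a = tan²(45° − φ/2) = 0.3047.
γ' = 20.1 − 9.81 = 10.29 kN/m³. Depth below WT = 5.6 m.
σ'_h at WT = K_a γ d_w = 7.606 kPa; at base = 7.606 + K_a γ' × 5.6 = 25.17 kPa.
P₁ (0–1.6 m) = ½×7.606×1.6 = 6.085. P₂ (1.6–7.2 m) = ½(7.606+25.17)×5.6 = 91.76.
P_w = ½ γ_w h₂² = 0.5×9.81×5.6² = 153.8. Total = 6.085+91.76+153.8 = 251.7 kN/m.

252 kN/m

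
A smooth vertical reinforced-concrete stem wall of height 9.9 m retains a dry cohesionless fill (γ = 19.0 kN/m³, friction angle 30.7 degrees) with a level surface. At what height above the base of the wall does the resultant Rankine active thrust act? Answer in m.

K_a = 0.3240.
The pressure distribution is triangular, so the resultant acts at H/3 above the base = 9.9/3 = 3.300 m.

3.30 m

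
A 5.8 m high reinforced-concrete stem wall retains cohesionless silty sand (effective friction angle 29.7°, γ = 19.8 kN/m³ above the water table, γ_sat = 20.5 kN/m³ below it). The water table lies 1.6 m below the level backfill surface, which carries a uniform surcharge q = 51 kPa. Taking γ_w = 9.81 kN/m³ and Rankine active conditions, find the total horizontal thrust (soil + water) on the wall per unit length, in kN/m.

272 kN/m

K_a = tan²(45° − φ/2) = 0.3374.
γ' = 20.5 − 9.81 = 10.69 kN/m³. h₂ = H − d_w = 4.2 m.
σ'_h: at surface K_a·q = 17.21; at WT K_a(q+γd_w) = 27.89; at base K_a(q+γd_w+γ'h₂) = 43.04 kPa.
P₁ = ½(17.21+27.89)×1.6 = 36.08; P₂ = ½(27.89+43.04)×4.2 = 149.0; P_w = ½γ_w h₂² = 86.52.
Total = 36.08+149.0+86.52 = 271.6 kN/m.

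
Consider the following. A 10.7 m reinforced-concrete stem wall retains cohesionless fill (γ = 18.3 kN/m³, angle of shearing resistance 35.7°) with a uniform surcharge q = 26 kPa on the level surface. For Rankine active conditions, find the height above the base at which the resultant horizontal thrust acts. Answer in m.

K_a = 0.2630.
Triangular part P₁ = ½K_aγH² = 275.5 at H/3 = 3.567 m; rectangular part P₂ = K_a q H = 73.16 at H/2 = 5.350 m.
ȳ = (P₁·3.567 + P₂·5.350)/(P₁+P₂) = 3.941 m.

3.94 m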